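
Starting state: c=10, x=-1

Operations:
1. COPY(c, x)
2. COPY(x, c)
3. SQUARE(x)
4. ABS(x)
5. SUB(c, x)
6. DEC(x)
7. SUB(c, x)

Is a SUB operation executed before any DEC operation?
Yes

First SUB: step 5
First DEC: step 6
Since 5 < 6, SUB comes first.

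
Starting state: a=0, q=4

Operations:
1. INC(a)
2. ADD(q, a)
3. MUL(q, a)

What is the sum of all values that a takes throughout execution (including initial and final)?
3

Values of a at each step:
Initial: a = 0
After step 1: a = 1
After step 2: a = 1
After step 3: a = 1
Sum = 0 + 1 + 1 + 1 = 3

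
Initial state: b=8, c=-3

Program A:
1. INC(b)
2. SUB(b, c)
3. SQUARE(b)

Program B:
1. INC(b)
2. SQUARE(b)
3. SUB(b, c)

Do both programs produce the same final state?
No

Program A final state: b=144, c=-3
Program B final state: b=84, c=-3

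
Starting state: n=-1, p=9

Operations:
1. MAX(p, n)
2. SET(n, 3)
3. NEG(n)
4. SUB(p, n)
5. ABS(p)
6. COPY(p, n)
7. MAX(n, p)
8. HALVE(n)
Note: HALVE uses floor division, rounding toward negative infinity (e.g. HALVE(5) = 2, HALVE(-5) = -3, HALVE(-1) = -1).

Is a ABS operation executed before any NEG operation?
No

First ABS: step 5
First NEG: step 3
Since 5 > 3, NEG comes first.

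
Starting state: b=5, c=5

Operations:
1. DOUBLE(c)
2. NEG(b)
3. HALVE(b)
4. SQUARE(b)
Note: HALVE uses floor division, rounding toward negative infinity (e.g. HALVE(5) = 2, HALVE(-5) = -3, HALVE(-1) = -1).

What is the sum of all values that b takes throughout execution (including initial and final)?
11

Values of b at each step:
Initial: b = 5
After step 1: b = 5
After step 2: b = -5
After step 3: b = -3
After step 4: b = 9
Sum = 5 + 5 + -5 + -3 + 9 = 11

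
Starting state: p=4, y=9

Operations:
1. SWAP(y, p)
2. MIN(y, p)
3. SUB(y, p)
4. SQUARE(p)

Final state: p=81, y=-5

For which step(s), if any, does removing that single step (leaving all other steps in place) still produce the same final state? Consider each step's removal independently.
Step(s) 2

Testing removal of each single step:
Without step 1: final = p=16, y=0 (different)
Without step 2: final = p=81, y=-5 (same)
Without step 3: final = p=81, y=4 (different)
Without step 4: final = p=9, y=-5 (different)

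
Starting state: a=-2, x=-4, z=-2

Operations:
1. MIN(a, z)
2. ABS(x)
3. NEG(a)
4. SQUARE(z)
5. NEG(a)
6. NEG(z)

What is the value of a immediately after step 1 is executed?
a = -2

Tracing a through execution:
Initial: a = -2
After step 1 (MIN(a, z)): a = -2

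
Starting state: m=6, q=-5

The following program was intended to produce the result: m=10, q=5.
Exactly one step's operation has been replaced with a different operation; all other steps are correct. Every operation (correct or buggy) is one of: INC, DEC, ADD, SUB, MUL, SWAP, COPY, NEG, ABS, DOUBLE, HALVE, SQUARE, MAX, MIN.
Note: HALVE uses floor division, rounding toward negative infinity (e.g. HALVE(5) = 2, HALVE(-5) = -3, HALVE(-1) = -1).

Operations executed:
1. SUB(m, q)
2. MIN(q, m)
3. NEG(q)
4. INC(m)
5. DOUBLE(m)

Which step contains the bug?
Step 4

Trace with buggy code:
Initial: m=6, q=-5
After step 1: m=11, q=-5
After step 2: m=11, q=-5
After step 3: m=11, q=5
After step 4: m=12, q=5
After step 5: m=24, q=5
Actual final m=24, q=5 ≠ expected m=10, q=5.
Step 4 is the only position where a single-operation replacement can produce the expected result.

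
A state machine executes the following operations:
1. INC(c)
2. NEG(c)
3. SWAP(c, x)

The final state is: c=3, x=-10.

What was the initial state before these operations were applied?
c=9, x=3

Working backwards:
Final state: c=3, x=-10
Before step 3 (SWAP(c, x)): c=-10, x=3
Before step 2 (NEG(c)): c=10, x=3
Before step 1 (INC(c)): c=9, x=3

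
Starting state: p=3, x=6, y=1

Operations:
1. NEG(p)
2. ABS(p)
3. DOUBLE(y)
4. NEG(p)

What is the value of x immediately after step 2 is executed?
x = 6

Tracing x through execution:
Initial: x = 6
After step 1 (NEG(p)): x = 6
After step 2 (ABS(p)): x = 6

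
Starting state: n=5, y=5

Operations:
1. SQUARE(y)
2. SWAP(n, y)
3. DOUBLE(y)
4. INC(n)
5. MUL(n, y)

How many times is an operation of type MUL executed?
1

Counting MUL operations:
Step 5: MUL(n, y) ← MUL
Total: 1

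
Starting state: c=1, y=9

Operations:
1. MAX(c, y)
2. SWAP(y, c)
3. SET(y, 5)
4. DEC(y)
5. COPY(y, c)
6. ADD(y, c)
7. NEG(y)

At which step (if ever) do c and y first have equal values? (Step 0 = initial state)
Step 1

c and y first become equal after step 1.

Comparing values at each step:
Initial: c=1, y=9
After step 1: c=9, y=9 ← equal!
After step 2: c=9, y=9 ← equal!
After step 3: c=9, y=5
After step 4: c=9, y=4
After step 5: c=9, y=9 ← equal!
After step 6: c=9, y=18
After step 7: c=9, y=-18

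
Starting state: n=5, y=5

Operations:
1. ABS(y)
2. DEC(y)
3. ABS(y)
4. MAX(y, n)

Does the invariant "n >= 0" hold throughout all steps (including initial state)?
Yes

The invariant holds at every step.

State at each step:
Initial: n=5, y=5
After step 1: n=5, y=5
After step 2: n=5, y=4
After step 3: n=5, y=4
After step 4: n=5, y=5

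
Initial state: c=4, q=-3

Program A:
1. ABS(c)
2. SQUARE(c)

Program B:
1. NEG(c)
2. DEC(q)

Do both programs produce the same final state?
No

Program A final state: c=16, q=-3
Program B final state: c=-4, q=-4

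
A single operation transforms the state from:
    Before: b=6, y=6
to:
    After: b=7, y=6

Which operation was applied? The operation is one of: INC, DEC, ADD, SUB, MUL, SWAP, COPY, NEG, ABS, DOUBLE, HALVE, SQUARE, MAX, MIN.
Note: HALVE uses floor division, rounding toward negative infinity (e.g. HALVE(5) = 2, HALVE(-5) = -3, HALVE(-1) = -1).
INC(b)

Analyzing the change:
Before: b=6, y=6
After: b=7, y=6
Variable b changed from 6 to 7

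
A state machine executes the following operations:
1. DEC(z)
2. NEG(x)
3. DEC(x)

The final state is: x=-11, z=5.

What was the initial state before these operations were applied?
x=10, z=6

Working backwards:
Final state: x=-11, z=5
Before step 3 (DEC(x)): x=-10, z=5
Before step 2 (NEG(x)): x=10, z=5
Before step 1 (DEC(z)): x=10, z=6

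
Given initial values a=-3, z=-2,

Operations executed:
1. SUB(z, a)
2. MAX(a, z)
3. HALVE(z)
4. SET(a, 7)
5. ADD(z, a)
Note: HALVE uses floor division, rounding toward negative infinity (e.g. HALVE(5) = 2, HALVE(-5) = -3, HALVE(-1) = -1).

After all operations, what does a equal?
a = 7

Tracing execution:
Step 1: SUB(z, a) → a = -3
Step 2: MAX(a, z) → a = 1
Step 3: HALVE(z) → a = 1
Step 4: SET(a, 7) → a = 7
Step 5: ADD(z, a) → a = 7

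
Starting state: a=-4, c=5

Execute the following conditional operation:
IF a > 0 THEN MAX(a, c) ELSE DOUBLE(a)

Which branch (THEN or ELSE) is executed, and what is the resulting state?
Branch: ELSE, Final state: a=-8, c=5

Evaluating condition: a > 0
a = -4
Condition is False, so ELSE branch executes
After DOUBLE(a): a=-8, c=5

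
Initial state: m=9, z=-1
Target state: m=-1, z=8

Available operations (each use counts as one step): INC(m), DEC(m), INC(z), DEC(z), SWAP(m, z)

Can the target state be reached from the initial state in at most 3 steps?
Yes

Path (2 steps): DEC(m) → SWAP(m, z)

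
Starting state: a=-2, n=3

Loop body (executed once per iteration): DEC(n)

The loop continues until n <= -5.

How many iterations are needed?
8

Tracing iterations:
Initial: a=-2, n=3
After iteration 1: a=-2, n=2
After iteration 2: a=-2, n=1
After iteration 3: a=-2, n=0
After iteration 4: a=-2, n=-1
After iteration 5: a=-2, n=-2
After iteration 6: a=-2, n=-3
After iteration 7: a=-2, n=-4
After iteration 8: a=-2, n=-5
n <= -5 now holds, so the loop exits after 8 iterations.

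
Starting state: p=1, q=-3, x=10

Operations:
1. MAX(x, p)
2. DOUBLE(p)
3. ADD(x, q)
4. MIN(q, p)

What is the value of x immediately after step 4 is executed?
x = 7

Tracing x through execution:
Initial: x = 10
After step 1 (MAX(x, p)): x = 10
After step 2 (DOUBLE(p)): x = 10
After step 3 (ADD(x, q)): x = 7
After step 4 (MIN(q, p)): x = 7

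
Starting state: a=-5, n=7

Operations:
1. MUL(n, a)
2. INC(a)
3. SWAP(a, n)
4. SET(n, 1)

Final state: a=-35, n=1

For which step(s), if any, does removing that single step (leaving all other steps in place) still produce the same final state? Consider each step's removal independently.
Step(s) 2

Testing removal of each single step:
Without step 1: final = a=7, n=1 (different)
Without step 2: final = a=-35, n=1 (same)
Without step 3: final = a=-4, n=1 (different)
Without step 4: final = a=-35, n=-4 (different)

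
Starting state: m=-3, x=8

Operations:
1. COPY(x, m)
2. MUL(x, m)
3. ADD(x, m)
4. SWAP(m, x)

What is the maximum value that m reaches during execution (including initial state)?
6

Values of m at each step:
Initial: m = -3
After step 1: m = -3
After step 2: m = -3
After step 3: m = -3
After step 4: m = 6 ← maximum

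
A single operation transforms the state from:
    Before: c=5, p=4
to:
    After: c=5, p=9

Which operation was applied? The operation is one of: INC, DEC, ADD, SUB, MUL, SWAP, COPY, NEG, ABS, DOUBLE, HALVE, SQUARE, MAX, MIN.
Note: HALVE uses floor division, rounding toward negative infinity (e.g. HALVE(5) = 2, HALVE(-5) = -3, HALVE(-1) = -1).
ADD(p, c)

Analyzing the change:
Before: c=5, p=4
After: c=5, p=9
Variable p changed from 4 to 9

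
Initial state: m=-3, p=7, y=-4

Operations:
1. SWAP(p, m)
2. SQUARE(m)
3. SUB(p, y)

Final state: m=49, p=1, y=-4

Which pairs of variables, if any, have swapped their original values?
None

Comparing initial and final values:
y: -4 → -4
p: 7 → 1
m: -3 → 49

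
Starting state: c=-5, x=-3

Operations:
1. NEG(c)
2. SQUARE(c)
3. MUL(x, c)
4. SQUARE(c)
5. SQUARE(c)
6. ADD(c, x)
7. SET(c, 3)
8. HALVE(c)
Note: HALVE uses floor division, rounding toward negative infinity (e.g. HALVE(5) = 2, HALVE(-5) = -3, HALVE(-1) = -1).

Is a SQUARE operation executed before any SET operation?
Yes

First SQUARE: step 2
First SET: step 7
Since 2 < 7, SQUARE comes first.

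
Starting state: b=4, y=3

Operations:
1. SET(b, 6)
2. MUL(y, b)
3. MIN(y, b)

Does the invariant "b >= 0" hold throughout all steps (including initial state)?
Yes

The invariant holds at every step.

State at each step:
Initial: b=4, y=3
After step 1: b=6, y=3
After step 2: b=6, y=18
After step 3: b=6, y=6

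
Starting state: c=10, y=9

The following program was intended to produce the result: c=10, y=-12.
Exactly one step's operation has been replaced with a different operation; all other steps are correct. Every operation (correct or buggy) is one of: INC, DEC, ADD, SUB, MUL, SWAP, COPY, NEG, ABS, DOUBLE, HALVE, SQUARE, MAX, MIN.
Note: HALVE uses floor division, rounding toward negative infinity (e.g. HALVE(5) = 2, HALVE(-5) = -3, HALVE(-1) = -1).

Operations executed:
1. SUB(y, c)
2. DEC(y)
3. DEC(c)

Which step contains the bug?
Step 3

Trace with buggy code:
Initial: c=10, y=9
After step 1: c=10, y=-1
After step 2: c=10, y=-2
After step 3: c=9, y=-2
Actual final c=9, y=-2 ≠ expected c=10, y=-12.
Step 3 is the only position where a single-operation replacement can produce the expected result.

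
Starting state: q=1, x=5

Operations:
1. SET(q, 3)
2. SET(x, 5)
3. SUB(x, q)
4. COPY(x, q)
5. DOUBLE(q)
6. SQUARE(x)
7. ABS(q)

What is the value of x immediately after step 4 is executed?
x = 3

Tracing x through execution:
Initial: x = 5
After step 1 (SET(q, 3)): x = 5
After step 2 (SET(x, 5)): x = 5
After step 3 (SUB(x, q)): x = 2
After step 4 (COPY(x, q)): x = 3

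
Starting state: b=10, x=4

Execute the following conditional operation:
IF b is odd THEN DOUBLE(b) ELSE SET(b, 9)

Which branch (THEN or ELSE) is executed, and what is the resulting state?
Branch: ELSE, Final state: b=9, x=4

Evaluating condition: b is odd
Condition is False, so ELSE branch executes
After SET(b, 9): b=9, x=4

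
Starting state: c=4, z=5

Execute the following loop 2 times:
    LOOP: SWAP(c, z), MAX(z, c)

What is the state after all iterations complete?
c=5, z=5

Iteration trace:
Start: c=4, z=5
After iteration 1: c=5, z=5
After iteration 2: c=5, z=5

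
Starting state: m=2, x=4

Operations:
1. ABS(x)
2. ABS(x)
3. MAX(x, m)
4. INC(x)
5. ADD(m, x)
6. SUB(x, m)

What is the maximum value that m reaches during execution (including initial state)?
7

Values of m at each step:
Initial: m = 2
After step 1: m = 2
After step 2: m = 2
After step 3: m = 2
After step 4: m = 2
After step 5: m = 7 ← maximum
After step 6: m = 7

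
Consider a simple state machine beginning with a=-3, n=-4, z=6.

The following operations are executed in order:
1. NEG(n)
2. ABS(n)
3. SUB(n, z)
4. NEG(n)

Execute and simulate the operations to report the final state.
{a: -3, n: 2, z: 6}

Step-by-step execution:
Initial: a=-3, n=-4, z=6
After step 1 (NEG(n)): a=-3, n=4, z=6
After step 2 (ABS(n)): a=-3, n=4, z=6
After step 3 (SUB(n, z)): a=-3, n=-2, z=6
After step 4 (NEG(n)): a=-3, n=2, z=6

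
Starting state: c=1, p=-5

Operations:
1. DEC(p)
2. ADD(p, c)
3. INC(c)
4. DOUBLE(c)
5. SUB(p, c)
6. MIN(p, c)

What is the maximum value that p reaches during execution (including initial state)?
-5

Values of p at each step:
Initial: p = -5 ← maximum
After step 1: p = -6
After step 2: p = -5
After step 3: p = -5
After step 4: p = -5
After step 5: p = -9
After step 6: p = -9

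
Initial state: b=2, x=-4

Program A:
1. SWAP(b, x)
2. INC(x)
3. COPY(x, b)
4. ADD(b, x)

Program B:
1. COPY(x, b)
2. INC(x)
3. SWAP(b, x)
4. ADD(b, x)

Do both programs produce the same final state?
No

Program A final state: b=-8, x=-4
Program B final state: b=5, x=2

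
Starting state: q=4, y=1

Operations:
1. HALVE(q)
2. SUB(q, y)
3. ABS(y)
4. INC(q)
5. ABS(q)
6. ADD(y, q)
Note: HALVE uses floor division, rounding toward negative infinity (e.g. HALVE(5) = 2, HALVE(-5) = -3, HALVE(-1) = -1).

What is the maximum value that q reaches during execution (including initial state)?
4

Values of q at each step:
Initial: q = 4 ← maximum
After step 1: q = 2
After step 2: q = 1
After step 3: q = 1
After step 4: q = 2
After step 5: q = 2
After step 6: q = 2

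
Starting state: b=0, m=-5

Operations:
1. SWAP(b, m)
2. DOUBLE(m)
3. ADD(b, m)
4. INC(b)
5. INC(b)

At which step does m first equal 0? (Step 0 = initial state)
Step 1

Tracing m:
Initial: m = -5
After step 1: m = 0 ← first occurrence
After step 2: m = 0
After step 3: m = 0
After step 4: m = 0
After step 5: m = 0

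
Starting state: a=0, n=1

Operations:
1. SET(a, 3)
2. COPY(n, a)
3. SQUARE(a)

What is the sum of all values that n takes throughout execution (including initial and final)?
8

Values of n at each step:
Initial: n = 1
After step 1: n = 1
After step 2: n = 3
After step 3: n = 3
Sum = 1 + 1 + 3 + 3 = 8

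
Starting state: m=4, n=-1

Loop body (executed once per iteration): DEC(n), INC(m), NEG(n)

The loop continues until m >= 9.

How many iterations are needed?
5

Tracing iterations:
Initial: m=4, n=-1
After iteration 1: m=5, n=2
After iteration 2: m=6, n=-1
After iteration 3: m=7, n=2
After iteration 4: m=8, n=-1
After iteration 5: m=9, n=2
m >= 9 now holds, so the loop exits after 5 iterations.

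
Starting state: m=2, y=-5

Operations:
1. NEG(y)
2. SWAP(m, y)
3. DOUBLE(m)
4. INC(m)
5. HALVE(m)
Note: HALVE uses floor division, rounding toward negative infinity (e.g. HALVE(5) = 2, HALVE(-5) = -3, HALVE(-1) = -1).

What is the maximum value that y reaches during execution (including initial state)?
5

Values of y at each step:
Initial: y = -5
After step 1: y = 5 ← maximum
After step 2: y = 2
After step 3: y = 2
After step 4: y = 2
After step 5: y = 2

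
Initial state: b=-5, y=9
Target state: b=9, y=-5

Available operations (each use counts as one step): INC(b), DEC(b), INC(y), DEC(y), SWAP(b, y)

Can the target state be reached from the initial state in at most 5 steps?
Yes

Path (1 step): SWAP(b, y)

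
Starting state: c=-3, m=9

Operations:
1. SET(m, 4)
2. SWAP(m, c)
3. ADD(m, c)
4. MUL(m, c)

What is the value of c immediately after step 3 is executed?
c = 4

Tracing c through execution:
Initial: c = -3
After step 1 (SET(m, 4)): c = -3
After step 2 (SWAP(m, c)): c = 4
After step 3 (ADD(m, c)): c = 4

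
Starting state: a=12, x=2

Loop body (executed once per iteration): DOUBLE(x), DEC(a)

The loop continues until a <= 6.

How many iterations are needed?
6

Tracing iterations:
Initial: a=12, x=2
After iteration 1: a=11, x=4
After iteration 2: a=10, x=8
After iteration 3: a=9, x=16
After iteration 4: a=8, x=32
After iteration 5: a=7, x=64
After iteration 6: a=6, x=128
a <= 6 now holds, so the loop exits after 6 iterations.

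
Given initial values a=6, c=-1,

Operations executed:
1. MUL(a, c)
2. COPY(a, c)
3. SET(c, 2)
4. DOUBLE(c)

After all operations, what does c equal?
c = 4

Tracing execution:
Step 1: MUL(a, c) → c = -1
Step 2: COPY(a, c) → c = -1
Step 3: SET(c, 2) → c = 2
Step 4: DOUBLE(c) → c = 4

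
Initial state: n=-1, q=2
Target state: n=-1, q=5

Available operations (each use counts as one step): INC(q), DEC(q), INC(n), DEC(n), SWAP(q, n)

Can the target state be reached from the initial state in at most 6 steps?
Yes

Path (3 steps): INC(q) → INC(q) → INC(q)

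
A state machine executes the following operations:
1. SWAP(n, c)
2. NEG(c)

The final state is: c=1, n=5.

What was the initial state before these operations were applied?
c=5, n=-1

Working backwards:
Final state: c=1, n=5
Before step 2 (NEG(c)): c=-1, n=5
Before step 1 (SWAP(n, c)): c=5, n=-1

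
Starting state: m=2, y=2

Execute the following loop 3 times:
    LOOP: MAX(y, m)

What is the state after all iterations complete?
m=2, y=2

Iteration trace:
Start: m=2, y=2
After iteration 1: m=2, y=2
After iteration 2: m=2, y=2
After iteration 3: m=2, y=2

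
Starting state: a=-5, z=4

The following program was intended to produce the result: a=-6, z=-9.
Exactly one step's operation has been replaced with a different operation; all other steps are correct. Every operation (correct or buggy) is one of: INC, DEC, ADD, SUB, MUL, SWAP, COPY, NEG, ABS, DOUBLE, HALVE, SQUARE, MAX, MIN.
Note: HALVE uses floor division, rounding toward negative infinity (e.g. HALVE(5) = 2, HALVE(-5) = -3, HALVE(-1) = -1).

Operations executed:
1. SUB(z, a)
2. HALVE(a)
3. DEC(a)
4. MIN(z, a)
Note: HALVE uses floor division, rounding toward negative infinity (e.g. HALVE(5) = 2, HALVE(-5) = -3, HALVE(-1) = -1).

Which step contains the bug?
Step 2

Trace with buggy code:
Initial: a=-5, z=4
After step 1: a=-5, z=9
After step 2: a=-3, z=9
After step 3: a=-4, z=9
After step 4: a=-4, z=-4
Actual final a=-4, z=-4 ≠ expected a=-6, z=-9.
Step 2 is the only position where a single-operation replacement can produce the expected result.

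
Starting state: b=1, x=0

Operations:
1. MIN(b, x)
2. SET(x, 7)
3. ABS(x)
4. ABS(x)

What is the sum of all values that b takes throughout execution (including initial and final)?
1

Values of b at each step:
Initial: b = 1
After step 1: b = 0
After step 2: b = 0
After step 3: b = 0
After step 4: b = 0
Sum = 1 + 0 + 0 + 0 + 0 = 1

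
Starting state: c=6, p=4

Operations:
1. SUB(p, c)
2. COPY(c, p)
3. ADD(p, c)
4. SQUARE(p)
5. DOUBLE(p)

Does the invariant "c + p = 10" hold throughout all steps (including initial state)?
No, violated after step 1

The invariant is violated after step 1.

State at each step:
Initial: c=6, p=4
After step 1: c=6, p=-2
After step 2: c=-2, p=-2
After step 3: c=-2, p=-4
After step 4: c=-2, p=16
After step 5: c=-2, p=32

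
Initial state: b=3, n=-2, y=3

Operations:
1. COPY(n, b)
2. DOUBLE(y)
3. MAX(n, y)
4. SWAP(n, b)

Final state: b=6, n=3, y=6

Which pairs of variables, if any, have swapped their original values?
None

Comparing initial and final values:
n: -2 → 3
b: 3 → 6
y: 3 → 6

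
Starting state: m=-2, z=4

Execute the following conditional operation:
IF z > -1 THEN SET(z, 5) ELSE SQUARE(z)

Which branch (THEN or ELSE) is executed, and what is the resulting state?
Branch: THEN, Final state: m=-2, z=5

Evaluating condition: z > -1
z = 4
Condition is True, so THEN branch executes
After SET(z, 5): m=-2, z=5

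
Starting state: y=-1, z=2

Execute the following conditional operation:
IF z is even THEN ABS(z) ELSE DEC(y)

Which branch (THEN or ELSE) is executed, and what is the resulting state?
Branch: THEN, Final state: y=-1, z=2

Evaluating condition: z is even
Condition is True, so THEN branch executes
After ABS(z): y=-1, z=2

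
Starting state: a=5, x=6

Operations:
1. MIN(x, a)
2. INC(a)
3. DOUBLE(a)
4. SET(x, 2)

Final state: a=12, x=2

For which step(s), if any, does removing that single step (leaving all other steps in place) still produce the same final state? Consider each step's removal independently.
Step(s) 1

Testing removal of each single step:
Without step 1: final = a=12, x=2 (same)
Without step 2: final = a=10, x=2 (different)
Without step 3: final = a=6, x=2 (different)
Without step 4: final = a=12, x=5 (different)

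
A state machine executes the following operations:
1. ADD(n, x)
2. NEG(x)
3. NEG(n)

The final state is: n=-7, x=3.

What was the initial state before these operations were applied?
n=10, x=-3

Working backwards:
Final state: n=-7, x=3
Before step 3 (NEG(n)): n=7, x=3
Before step 2 (NEG(x)): n=7, x=-3
Before step 1 (ADD(n, x)): n=10, x=-3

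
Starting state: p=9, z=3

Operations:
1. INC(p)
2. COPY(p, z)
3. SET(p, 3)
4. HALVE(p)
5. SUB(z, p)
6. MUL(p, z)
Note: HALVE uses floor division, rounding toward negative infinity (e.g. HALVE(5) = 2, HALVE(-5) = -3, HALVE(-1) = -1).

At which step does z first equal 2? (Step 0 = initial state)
Step 5

Tracing z:
Initial: z = 3
After step 1: z = 3
After step 2: z = 3
After step 3: z = 3
After step 4: z = 3
After step 5: z = 2 ← first occurrence
After step 6: z = 2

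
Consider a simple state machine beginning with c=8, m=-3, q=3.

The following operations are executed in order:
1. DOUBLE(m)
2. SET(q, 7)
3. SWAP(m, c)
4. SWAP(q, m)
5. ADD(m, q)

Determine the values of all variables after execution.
{c: -6, m: 15, q: 8}

Step-by-step execution:
Initial: c=8, m=-3, q=3
After step 1 (DOUBLE(m)): c=8, m=-6, q=3
After step 2 (SET(q, 7)): c=8, m=-6, q=7
After step 3 (SWAP(m, c)): c=-6, m=8, q=7
After step 4 (SWAP(q, m)): c=-6, m=7, q=8
After step 5 (ADD(m, q)): c=-6, m=15, q=8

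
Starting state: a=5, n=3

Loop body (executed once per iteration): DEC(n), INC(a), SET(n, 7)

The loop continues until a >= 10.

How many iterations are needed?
5

Tracing iterations:
Initial: a=5, n=3
After iteration 1: a=6, n=7
After iteration 2: a=7, n=7
After iteration 3: a=8, n=7
After iteration 4: a=9, n=7
After iteration 5: a=10, n=7
a >= 10 now holds, so the loop exits after 5 iterations.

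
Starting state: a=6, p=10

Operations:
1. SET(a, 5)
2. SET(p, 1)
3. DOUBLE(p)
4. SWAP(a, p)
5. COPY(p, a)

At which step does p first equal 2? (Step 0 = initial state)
Step 3

Tracing p:
Initial: p = 10
After step 1: p = 10
After step 2: p = 1
After step 3: p = 2 ← first occurrence
After step 4: p = 5
After step 5: p = 2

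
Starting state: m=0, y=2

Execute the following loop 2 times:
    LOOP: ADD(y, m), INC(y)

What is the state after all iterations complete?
m=0, y=4

Iteration trace:
Start: m=0, y=2
After iteration 1: m=0, y=3
After iteration 2: m=0, y=4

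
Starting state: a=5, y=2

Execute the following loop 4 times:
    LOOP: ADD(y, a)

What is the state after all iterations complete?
a=5, y=22

Iteration trace:
Start: a=5, y=2
After iteration 1: a=5, y=7
After iteration 2: a=5, y=12
After iteration 3: a=5, y=17
After iteration 4: a=5, y=22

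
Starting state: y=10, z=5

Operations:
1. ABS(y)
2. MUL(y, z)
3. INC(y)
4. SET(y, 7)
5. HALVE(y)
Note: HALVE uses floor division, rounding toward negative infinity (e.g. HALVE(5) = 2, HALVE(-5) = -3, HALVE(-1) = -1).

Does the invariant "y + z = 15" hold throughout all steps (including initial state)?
No, violated after step 2

The invariant is violated after step 2.

State at each step:
Initial: y=10, z=5
After step 1: y=10, z=5
After step 2: y=50, z=5
After step 3: y=51, z=5
After step 4: y=7, z=5
After step 5: y=3, z=5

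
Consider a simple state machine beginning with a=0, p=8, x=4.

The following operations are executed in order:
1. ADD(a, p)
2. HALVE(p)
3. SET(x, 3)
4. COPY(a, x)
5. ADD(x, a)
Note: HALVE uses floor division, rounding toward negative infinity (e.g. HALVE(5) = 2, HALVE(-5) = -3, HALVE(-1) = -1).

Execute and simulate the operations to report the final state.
{a: 3, p: 4, x: 6}

Step-by-step execution:
Initial: a=0, p=8, x=4
After step 1 (ADD(a, p)): a=8, p=8, x=4
After step 2 (HALVE(p)): a=8, p=4, x=4
After step 3 (SET(x, 3)): a=8, p=4, x=3
After step 4 (COPY(a, x)): a=3, p=4, x=3
After step 5 (ADD(x, a)): a=3, p=4, x=6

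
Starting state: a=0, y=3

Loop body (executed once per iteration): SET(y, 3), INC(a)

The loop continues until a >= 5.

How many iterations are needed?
5

Tracing iterations:
Initial: a=0, y=3
After iteration 1: a=1, y=3
After iteration 2: a=2, y=3
After iteration 3: a=3, y=3
After iteration 4: a=4, y=3
After iteration 5: a=5, y=3
a >= 5 now holds, so the loop exits after 5 iterations.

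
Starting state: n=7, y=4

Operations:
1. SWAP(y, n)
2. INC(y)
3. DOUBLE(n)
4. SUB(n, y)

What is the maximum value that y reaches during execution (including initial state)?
8

Values of y at each step:
Initial: y = 4
After step 1: y = 7
After step 2: y = 8 ← maximum
After step 3: y = 8
After step 4: y = 8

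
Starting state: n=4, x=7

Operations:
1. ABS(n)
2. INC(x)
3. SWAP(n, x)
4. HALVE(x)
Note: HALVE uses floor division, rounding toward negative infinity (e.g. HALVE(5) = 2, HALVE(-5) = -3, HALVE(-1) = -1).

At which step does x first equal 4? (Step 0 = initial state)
Step 3

Tracing x:
Initial: x = 7
After step 1: x = 7
After step 2: x = 8
After step 3: x = 4 ← first occurrence
After step 4: x = 2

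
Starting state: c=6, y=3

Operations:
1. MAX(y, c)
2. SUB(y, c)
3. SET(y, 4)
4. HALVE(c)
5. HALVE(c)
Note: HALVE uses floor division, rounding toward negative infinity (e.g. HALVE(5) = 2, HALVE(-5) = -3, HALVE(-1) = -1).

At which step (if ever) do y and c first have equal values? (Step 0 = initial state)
Step 1

y and c first become equal after step 1.

Comparing values at each step:
Initial: y=3, c=6
After step 1: y=6, c=6 ← equal!
After step 2: y=0, c=6
After step 3: y=4, c=6
After step 4: y=4, c=3
After step 5: y=4, c=1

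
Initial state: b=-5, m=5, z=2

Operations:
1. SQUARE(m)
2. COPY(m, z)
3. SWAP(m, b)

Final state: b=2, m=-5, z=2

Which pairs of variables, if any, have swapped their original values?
None

Comparing initial and final values:
z: 2 → 2
m: 5 → -5
b: -5 → 2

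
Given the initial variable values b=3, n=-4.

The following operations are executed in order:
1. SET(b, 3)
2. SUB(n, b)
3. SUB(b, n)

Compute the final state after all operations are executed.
{b: 10, n: -7}

Step-by-step execution:
Initial: b=3, n=-4
After step 1 (SET(b, 3)): b=3, n=-4
After step 2 (SUB(n, b)): b=3, n=-7
After step 3 (SUB(b, n)): b=10, n=-7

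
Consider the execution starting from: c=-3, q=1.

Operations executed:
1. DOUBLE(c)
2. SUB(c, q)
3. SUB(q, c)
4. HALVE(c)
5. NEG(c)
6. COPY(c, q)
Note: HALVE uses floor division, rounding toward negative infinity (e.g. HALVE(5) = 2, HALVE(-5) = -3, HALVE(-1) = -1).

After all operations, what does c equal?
c = 8

Tracing execution:
Step 1: DOUBLE(c) → c = -6
Step 2: SUB(c, q) → c = -7
Step 3: SUB(q, c) → c = -7
Step 4: HALVE(c) → c = -4
Step 5: NEG(c) → c = 4
Step 6: COPY(c, q) → c = 8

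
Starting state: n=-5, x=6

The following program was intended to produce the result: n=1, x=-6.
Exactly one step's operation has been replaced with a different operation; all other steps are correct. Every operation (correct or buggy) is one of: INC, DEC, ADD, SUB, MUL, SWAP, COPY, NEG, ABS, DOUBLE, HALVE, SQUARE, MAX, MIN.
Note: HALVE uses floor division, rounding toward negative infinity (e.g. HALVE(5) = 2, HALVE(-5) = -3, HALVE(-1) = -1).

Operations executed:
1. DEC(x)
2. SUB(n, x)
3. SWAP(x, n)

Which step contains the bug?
Step 1

Trace with buggy code:
Initial: n=-5, x=6
After step 1: n=-5, x=5
After step 2: n=-10, x=5
After step 3: n=5, x=-10
Actual final n=5, x=-10 ≠ expected n=1, x=-6.
Step 1 is the only position where a single-operation replacement can produce the expected result.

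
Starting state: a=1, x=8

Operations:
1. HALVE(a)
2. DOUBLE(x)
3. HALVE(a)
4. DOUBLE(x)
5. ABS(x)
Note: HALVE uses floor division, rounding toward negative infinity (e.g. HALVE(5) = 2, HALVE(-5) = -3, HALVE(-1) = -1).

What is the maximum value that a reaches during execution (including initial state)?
1

Values of a at each step:
Initial: a = 1 ← maximum
After step 1: a = 0
After step 2: a = 0
After step 3: a = 0
After step 4: a = 0
After step 5: a = 0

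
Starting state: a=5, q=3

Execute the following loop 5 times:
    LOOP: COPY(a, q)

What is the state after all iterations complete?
a=3, q=3

Iteration trace:
Start: a=5, q=3
After iteration 1: a=3, q=3
After iteration 2: a=3, q=3
After iteration 3: a=3, q=3
After iteration 4: a=3, q=3
After iteration 5: a=3, q=3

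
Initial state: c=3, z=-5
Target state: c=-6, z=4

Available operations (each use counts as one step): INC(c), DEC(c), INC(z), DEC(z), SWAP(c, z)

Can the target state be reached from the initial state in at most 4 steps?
Yes

Path (3 steps): INC(c) → DEC(z) → SWAP(c, z)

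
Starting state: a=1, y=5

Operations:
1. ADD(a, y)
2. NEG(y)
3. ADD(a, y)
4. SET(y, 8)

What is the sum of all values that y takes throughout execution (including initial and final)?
8

Values of y at each step:
Initial: y = 5
After step 1: y = 5
After step 2: y = -5
After step 3: y = -5
After step 4: y = 8
Sum = 5 + 5 + -5 + -5 + 8 = 8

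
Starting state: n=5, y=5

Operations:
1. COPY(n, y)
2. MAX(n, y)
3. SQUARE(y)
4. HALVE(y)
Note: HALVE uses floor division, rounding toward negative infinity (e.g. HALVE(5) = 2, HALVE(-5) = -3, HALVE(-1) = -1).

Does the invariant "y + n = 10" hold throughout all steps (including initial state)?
No, violated after step 3

The invariant is violated after step 3.

State at each step:
Initial: n=5, y=5
After step 1: n=5, y=5
After step 2: n=5, y=5
After step 3: n=5, y=25
After step 4: n=5, y=12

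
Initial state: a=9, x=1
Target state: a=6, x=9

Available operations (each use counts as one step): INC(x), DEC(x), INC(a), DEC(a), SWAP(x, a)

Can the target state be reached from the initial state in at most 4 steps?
No

The target state cannot be reached within 4 steps.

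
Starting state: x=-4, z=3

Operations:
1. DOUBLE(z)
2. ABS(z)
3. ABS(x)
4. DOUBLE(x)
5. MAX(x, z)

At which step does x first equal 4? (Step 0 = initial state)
Step 3

Tracing x:
Initial: x = -4
After step 1: x = -4
After step 2: x = -4
After step 3: x = 4 ← first occurrence
After step 4: x = 8
After step 5: x = 8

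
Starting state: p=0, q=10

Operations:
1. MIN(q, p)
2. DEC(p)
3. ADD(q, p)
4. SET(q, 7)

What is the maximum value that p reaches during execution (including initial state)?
0

Values of p at each step:
Initial: p = 0 ← maximum
After step 1: p = 0
After step 2: p = -1
After step 3: p = -1
After step 4: p = -1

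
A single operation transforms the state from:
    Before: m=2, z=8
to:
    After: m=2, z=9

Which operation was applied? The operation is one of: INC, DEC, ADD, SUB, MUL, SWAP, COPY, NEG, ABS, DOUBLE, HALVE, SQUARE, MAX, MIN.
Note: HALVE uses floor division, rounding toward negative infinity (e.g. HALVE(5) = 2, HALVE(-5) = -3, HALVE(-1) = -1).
INC(z)

Analyzing the change:
Before: m=2, z=8
After: m=2, z=9
Variable z changed from 8 to 9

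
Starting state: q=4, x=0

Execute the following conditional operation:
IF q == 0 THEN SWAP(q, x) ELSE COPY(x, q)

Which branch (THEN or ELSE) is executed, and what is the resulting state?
Branch: ELSE, Final state: q=4, x=4

Evaluating condition: q == 0
q = 4
Condition is False, so ELSE branch executes
After COPY(x, q): q=4, x=4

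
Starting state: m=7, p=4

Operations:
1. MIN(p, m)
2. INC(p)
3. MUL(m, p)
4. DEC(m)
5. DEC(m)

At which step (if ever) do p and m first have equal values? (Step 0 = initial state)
Never

p and m never become equal during execution.

Comparing values at each step:
Initial: p=4, m=7
After step 1: p=4, m=7
After step 2: p=5, m=7
After step 3: p=5, m=35
After step 4: p=5, m=34
After step 5: p=5, m=33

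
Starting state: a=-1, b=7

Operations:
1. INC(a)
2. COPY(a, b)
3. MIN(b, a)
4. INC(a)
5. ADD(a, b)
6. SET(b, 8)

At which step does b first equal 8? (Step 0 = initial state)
Step 6

Tracing b:
Initial: b = 7
After step 1: b = 7
After step 2: b = 7
After step 3: b = 7
After step 4: b = 7
After step 5: b = 7
After step 6: b = 8 ← first occurrence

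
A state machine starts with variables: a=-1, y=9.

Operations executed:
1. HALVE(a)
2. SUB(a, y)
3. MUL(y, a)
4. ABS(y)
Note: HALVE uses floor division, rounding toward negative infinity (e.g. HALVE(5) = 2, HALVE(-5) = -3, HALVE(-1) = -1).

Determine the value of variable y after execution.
y = 90

Tracing execution:
Step 1: HALVE(a) → y = 9
Step 2: SUB(a, y) → y = 9
Step 3: MUL(y, a) → y = -90
Step 4: ABS(y) → y = 90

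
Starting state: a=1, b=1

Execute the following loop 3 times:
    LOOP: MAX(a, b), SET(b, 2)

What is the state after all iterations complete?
a=2, b=2

Iteration trace:
Start: a=1, b=1
After iteration 1: a=1, b=2
After iteration 2: a=2, b=2
After iteration 3: a=2, b=2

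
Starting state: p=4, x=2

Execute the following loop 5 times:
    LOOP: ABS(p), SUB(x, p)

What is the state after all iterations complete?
p=4, x=-18

Iteration trace:
Start: p=4, x=2
After iteration 1: p=4, x=-2
After iteration 2: p=4, x=-6
After iteration 3: p=4, x=-10
After iteration 4: p=4, x=-14
After iteration 5: p=4, x=-18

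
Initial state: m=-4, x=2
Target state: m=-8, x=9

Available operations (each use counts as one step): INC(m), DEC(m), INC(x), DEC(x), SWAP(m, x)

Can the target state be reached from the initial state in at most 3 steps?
No

The target state cannot be reached within 3 steps.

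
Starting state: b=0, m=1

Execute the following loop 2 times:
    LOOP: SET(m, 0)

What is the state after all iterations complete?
b=0, m=0

Iteration trace:
Start: b=0, m=1
After iteration 1: b=0, m=0
After iteration 2: b=0, m=0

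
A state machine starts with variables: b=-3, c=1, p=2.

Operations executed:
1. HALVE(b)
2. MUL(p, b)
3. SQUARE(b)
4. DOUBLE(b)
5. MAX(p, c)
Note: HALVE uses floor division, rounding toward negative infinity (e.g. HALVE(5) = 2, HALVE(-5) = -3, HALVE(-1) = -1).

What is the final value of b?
b = 8

Tracing execution:
Step 1: HALVE(b) → b = -2
Step 2: MUL(p, b) → b = -2
Step 3: SQUARE(b) → b = 4
Step 4: DOUBLE(b) → b = 8
Step 5: MAX(p, c) → b = 8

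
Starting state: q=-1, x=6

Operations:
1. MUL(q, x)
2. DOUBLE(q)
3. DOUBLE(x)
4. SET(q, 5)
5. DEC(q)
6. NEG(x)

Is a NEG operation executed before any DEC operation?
No

First NEG: step 6
First DEC: step 5
Since 6 > 5, DEC comes first.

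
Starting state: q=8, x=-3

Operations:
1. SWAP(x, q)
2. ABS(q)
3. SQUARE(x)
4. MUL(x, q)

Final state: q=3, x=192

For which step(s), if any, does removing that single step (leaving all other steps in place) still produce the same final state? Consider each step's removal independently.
None - removing any single step changes the final result

Testing removal of each single step:
Without step 1: final = q=8, x=72 (different)
Without step 2: final = q=-3, x=-192 (different)
Without step 3: final = q=3, x=24 (different)
Without step 4: final = q=3, x=64 (different)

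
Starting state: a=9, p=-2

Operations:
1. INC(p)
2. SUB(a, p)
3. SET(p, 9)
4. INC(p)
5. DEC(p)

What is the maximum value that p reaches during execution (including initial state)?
10

Values of p at each step:
Initial: p = -2
After step 1: p = -1
After step 2: p = -1
After step 3: p = 9
After step 4: p = 10 ← maximum
After step 5: p = 9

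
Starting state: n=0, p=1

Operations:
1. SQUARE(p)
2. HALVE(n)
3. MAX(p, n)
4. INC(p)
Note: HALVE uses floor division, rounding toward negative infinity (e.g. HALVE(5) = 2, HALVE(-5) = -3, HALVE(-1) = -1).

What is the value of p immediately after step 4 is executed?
p = 2

Tracing p through execution:
Initial: p = 1
After step 1 (SQUARE(p)): p = 1
After step 2 (HALVE(n)): p = 1
After step 3 (MAX(p, n)): p = 1
After step 4 (INC(p)): p = 2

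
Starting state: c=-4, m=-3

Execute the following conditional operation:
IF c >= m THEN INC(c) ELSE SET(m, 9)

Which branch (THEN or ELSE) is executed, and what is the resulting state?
Branch: ELSE, Final state: c=-4, m=9

Evaluating condition: c >= m
c = -4, m = -3
Condition is False, so ELSE branch executes
After SET(m, 9): c=-4, m=9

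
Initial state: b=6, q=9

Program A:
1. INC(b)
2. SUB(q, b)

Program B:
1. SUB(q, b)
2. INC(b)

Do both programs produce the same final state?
No

Program A final state: b=7, q=2
Program B final state: b=7, q=3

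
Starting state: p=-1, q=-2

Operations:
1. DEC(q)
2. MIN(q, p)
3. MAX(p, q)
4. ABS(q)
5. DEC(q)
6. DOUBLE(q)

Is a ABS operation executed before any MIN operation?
No

First ABS: step 4
First MIN: step 2
Since 4 > 2, MIN comes first.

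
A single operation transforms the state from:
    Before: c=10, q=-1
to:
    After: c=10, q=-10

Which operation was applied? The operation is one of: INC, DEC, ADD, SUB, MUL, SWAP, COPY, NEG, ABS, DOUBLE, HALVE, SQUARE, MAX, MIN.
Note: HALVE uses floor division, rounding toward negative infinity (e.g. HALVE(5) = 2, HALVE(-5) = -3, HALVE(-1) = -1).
MUL(q, c)

Analyzing the change:
Before: c=10, q=-1
After: c=10, q=-10
Variable q changed from -1 to -10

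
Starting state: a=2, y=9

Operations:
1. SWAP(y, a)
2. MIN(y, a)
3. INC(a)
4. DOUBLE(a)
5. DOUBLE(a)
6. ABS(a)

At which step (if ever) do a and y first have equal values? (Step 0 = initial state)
Never

a and y never become equal during execution.

Comparing values at each step:
Initial: a=2, y=9
After step 1: a=9, y=2
After step 2: a=9, y=2
After step 3: a=10, y=2
After step 4: a=20, y=2
After step 5: a=40, y=2
After step 6: a=40, y=2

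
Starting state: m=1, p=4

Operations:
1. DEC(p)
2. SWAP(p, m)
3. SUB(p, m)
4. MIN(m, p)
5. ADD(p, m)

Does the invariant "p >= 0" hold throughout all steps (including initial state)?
No, violated after step 3

The invariant is violated after step 3.

State at each step:
Initial: m=1, p=4
After step 1: m=1, p=3
After step 2: m=3, p=1
After step 3: m=3, p=-2
After step 4: m=-2, p=-2
After step 5: m=-2, p=-4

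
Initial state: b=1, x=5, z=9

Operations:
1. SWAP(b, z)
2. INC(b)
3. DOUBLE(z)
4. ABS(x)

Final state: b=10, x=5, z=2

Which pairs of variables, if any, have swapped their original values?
None

Comparing initial and final values:
b: 1 → 10
z: 9 → 2
x: 5 → 5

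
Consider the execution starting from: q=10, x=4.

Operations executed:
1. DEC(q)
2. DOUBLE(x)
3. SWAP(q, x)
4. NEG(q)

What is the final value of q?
q = -8

Tracing execution:
Step 1: DEC(q) → q = 9
Step 2: DOUBLE(x) → q = 9
Step 3: SWAP(q, x) → q = 8
Step 4: NEG(q) → q = -8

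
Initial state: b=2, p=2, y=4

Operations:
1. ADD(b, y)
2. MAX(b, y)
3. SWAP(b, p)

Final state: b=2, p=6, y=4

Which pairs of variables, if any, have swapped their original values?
None

Comparing initial and final values:
p: 2 → 6
y: 4 → 4
b: 2 → 2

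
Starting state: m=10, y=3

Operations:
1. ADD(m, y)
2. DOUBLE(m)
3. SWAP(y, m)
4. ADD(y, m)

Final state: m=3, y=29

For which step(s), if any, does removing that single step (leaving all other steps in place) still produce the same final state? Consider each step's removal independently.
None - removing any single step changes the final result

Testing removal of each single step:
Without step 1: final = m=3, y=23 (different)
Without step 2: final = m=3, y=16 (different)
Without step 3: final = m=26, y=29 (different)
Without step 4: final = m=3, y=26 (different)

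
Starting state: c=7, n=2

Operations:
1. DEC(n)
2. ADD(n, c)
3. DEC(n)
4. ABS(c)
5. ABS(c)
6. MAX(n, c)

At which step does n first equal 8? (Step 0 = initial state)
Step 2

Tracing n:
Initial: n = 2
After step 1: n = 1
After step 2: n = 8 ← first occurrence
After step 3: n = 7
After step 4: n = 7
After step 5: n = 7
After step 6: n = 7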